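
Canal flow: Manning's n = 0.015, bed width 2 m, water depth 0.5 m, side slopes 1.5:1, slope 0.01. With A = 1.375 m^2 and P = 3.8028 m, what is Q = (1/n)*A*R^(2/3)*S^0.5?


R = A/P = 1.375/3.8028 = 0.361576
Q = (1/0.015) * 1.375 * 0.361576^(2/3) * 0.01^0.5

4.6524 m^3/s


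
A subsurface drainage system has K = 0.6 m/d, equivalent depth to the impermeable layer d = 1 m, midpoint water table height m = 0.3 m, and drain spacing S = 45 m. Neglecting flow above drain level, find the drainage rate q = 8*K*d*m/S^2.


q = 8*K*d*m/S^2
q = 8*0.6*1*0.3/45^2
q = 1.4400 / 2025

7.1111e-04 m/d


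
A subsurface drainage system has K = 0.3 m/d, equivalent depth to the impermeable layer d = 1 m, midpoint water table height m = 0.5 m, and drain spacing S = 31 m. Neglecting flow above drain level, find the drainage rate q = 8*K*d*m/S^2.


q = 8*K*d*m/S^2
q = 8*0.3*1*0.5/31^2
q = 1.2000 / 961

0.0012 m/d


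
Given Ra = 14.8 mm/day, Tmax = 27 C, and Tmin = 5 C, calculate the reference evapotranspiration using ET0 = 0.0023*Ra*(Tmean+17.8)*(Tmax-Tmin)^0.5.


Tmean = (Tmax + Tmin)/2 = (27 + 5)/2 = 16.0
ET0 = 0.0023 * 14.8 * (16.0 + 17.8) * sqrt(27 - 5)
ET0 = 0.0023 * 14.8 * 33.8 * 4.690416

5.3966 mm/day


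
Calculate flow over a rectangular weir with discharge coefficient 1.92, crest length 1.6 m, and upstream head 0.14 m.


Q = C * L * H^(3/2) = 1.92 * 1.6 * 0.14^1.5 = 1.92 * 1.6 * 0.052383

0.1609 m^3/s


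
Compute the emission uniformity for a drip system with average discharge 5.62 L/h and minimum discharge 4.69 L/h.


EU = (q_min/q_avg)*100 = (4.69/5.62)*100 = 83.4520%

83.4520 %


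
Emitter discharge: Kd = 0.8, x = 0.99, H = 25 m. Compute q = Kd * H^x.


q = Kd * H^x = 0.8 * 25^0.99 = 0.8 * 24.208095

19.3665 L/h


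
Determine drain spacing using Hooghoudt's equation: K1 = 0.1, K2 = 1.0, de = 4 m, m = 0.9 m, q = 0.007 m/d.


S^2 = 8*K2*de*m/q + 4*K1*m^2/q
S^2 = 8*1.0*4*0.9/0.007 + 4*0.1*0.9^2/0.007
S = sqrt(4160.5714)

64.5025 m


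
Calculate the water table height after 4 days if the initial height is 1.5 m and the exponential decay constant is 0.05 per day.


m = m0 * exp(-k*t)
m = 1.5 * exp(-0.05 * 4)
m = 1.5 * exp(-0.2000)

1.2281 m


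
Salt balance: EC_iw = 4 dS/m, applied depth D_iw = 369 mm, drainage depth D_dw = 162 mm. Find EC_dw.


EC_dw = EC_iw * D_iw / D_dw
EC_dw = 4 * 369 / 162
EC_dw = 1476 / 162

9.1111 dS/m


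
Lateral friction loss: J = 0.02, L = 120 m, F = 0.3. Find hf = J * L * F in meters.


hf = J * L * F = 0.02 * 120 * 0.3 = 0.7200 m

0.7200 m


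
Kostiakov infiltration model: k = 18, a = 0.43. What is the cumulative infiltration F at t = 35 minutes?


F = k * t^a = 18 * 35^0.43
F = 18 * 4.612637

83.0275 mm


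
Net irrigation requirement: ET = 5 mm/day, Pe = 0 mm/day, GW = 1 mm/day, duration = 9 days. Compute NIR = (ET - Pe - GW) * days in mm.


Daily deficit = ET - Pe - GW = 5 - 0 - 1 = 4 mm/day
NIR = 4 * 9 = 36 mm

36.0000 mm


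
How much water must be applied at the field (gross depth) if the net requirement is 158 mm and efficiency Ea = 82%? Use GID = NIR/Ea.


Ea = 82% = 0.82
GID = NIR / Ea = 158 / 0.82 = 192.6829 mm

192.6829 mm


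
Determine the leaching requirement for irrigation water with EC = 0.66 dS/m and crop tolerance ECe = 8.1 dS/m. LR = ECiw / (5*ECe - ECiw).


LR = ECiw / (5*ECe - ECiw)
LR = 0.66 / (5*8.1 - 0.66)
LR = 0.66 / 39.8400

0.0166


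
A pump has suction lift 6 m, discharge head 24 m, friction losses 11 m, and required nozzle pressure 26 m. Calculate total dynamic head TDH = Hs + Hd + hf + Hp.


TDH = Hs + Hd + hf + Hp = 6 + 24 + 11 + 26 = 67

67 m


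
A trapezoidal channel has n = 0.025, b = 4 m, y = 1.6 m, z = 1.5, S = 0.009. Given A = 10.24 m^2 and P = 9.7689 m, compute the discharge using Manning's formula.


R = A/P = 10.24/9.7689 = 1.048224
Q = (1/0.025) * 10.24 * 1.048224^(2/3) * 0.009^0.5

40.0975 m^3/s


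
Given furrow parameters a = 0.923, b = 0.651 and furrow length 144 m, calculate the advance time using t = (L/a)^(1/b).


t = (L/a)^(1/b)
t = (144/0.923)^(1/0.651)
t = 156.013001^(1/0.651)

2338.3558 min


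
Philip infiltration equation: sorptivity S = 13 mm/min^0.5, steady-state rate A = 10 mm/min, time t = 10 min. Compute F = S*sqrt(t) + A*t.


F = S*sqrt(t) + A*t
F = 13*sqrt(10) + 10*10
F = 13*3.162278 + 100

141.1096 mm


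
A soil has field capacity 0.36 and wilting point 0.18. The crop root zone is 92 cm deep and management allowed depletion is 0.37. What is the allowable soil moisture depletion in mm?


SMD = (FC - PWP) * d * MAD * 10
SMD = (0.36 - 0.18) * 92 * 0.37 * 10
SMD = 0.1800 * 92 * 0.37 * 10

61.2720 mm


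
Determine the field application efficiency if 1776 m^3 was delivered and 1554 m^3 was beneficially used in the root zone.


Ea = V_root / V_field * 100 = 1554 / 1776 * 100 = 87.5000%

87.5000 %


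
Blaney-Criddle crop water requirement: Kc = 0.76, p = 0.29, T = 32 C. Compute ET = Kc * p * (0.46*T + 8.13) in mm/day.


ET = Kc * p * (0.46*T + 8.13)
ET = 0.76 * 0.29 * (0.46*32 + 8.13)
ET = 0.76 * 0.29 * 22.8500

5.0361 mm/day


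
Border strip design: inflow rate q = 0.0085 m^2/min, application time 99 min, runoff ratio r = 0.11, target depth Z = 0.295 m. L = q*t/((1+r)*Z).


L = q*t/((1+r)*Z)
L = 0.0085*99/((1+0.11)*0.295)
L = 0.8415/0.32745

2.5699 m


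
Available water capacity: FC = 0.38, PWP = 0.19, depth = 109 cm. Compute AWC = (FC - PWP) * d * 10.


AWC = (FC - PWP) * d * 10
AWC = (0.38 - 0.19) * 109 * 10
AWC = 0.1900 * 109 * 10

207.1000 mm


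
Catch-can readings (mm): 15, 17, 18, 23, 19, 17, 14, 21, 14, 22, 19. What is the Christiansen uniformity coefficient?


mean = 18.090909 mm
MAD = 2.462810 mm
CU = (1 - 2.462810/18.090909)*100

86.3865 %


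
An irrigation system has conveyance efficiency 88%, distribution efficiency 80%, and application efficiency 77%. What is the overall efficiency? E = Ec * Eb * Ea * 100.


Ec = 0.88, Eb = 0.8, Ea = 0.77
E = 0.88 * 0.8 * 0.77 * 100 = 54.2080%

54.2080 %


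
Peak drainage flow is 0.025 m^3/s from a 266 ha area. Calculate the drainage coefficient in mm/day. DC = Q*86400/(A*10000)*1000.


DC = Q * 86400 / (A * 10000) * 1000
DC = 0.025 * 86400 / (266 * 10000) * 1000
DC = 2160000.0000 / 2660000

0.8120 mm/day


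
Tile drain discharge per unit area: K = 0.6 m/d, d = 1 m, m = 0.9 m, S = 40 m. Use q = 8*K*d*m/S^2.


q = 8*K*d*m/S^2
q = 8*0.6*1*0.9/40^2
q = 4.3200 / 1600

0.0027 m/d


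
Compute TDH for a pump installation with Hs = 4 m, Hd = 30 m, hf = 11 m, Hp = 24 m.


TDH = Hs + Hd + hf + Hp = 4 + 30 + 11 + 24 = 69

69 m


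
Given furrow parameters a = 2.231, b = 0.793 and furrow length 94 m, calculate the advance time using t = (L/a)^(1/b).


t = (L/a)^(1/b)
t = (94/2.231)^(1/0.793)
t = 42.133572^(1/0.793)

111.8695 min


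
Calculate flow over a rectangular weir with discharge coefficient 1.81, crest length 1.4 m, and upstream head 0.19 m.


Q = C * L * H^(3/2) = 1.81 * 1.4 * 0.19^1.5 = 1.81 * 1.4 * 0.082819

0.2099 m^3/s


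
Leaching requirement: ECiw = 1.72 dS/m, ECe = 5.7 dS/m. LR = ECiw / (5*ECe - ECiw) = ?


LR = ECiw / (5*ECe - ECiw)
LR = 1.72 / (5*5.7 - 1.72)
LR = 1.72 / 26.7800

0.0642


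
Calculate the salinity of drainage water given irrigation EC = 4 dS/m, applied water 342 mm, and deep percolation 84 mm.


EC_dw = EC_iw * D_iw / D_dw
EC_dw = 4 * 342 / 84
EC_dw = 1368 / 84

16.2857 dS/m


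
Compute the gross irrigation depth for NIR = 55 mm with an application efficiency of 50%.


Ea = 50% = 0.5
GID = NIR / Ea = 55 / 0.5 = 110.0000 mm

110.0000 mm


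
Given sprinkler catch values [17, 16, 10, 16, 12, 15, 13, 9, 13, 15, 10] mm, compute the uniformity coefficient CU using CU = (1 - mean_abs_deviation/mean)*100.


mean = 13.272727 mm
MAD = 2.297521 mm
CU = (1 - 2.297521/13.272727)*100

82.6899 %


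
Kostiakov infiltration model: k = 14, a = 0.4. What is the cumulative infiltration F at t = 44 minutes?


F = k * t^a = 14 * 44^0.4
F = 14 * 4.543401

63.6076 mm


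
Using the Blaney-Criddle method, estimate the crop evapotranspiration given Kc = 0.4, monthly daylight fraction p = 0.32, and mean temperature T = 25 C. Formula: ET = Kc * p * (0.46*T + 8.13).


ET = Kc * p * (0.46*T + 8.13)
ET = 0.4 * 0.32 * (0.46*25 + 8.13)
ET = 0.4 * 0.32 * 19.6300

2.5126 mm/day


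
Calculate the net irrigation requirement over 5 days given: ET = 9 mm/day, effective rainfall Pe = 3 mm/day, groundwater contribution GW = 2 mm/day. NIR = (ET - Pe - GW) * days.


Daily deficit = ET - Pe - GW = 9 - 3 - 2 = 4 mm/day
NIR = 4 * 5 = 20 mm

20.0000 mm


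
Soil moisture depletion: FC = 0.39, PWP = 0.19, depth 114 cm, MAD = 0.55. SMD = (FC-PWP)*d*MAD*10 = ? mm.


SMD = (FC - PWP) * d * MAD * 10
SMD = (0.39 - 0.19) * 114 * 0.55 * 10
SMD = 0.2000 * 114 * 0.55 * 10

125.4000 mm


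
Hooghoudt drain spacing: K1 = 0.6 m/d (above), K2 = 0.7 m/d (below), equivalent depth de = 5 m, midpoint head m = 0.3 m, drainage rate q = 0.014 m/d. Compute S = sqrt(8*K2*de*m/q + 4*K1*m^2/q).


S^2 = 8*K2*de*m/q + 4*K1*m^2/q
S^2 = 8*0.7*5*0.3/0.014 + 4*0.6*0.3^2/0.014
S = sqrt(615.4286)

24.8078 m


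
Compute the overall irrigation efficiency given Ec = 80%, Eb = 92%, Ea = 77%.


Ec = 0.8, Eb = 0.92, Ea = 0.77
E = 0.8 * 0.92 * 0.77 * 100 = 56.6720%

56.6720 %


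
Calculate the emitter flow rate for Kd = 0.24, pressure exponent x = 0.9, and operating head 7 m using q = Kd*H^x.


q = Kd * H^x = 0.24 * 7^0.9 = 0.24 * 5.762199

1.3829 L/h


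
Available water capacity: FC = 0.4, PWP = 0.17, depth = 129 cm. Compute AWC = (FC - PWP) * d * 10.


AWC = (FC - PWP) * d * 10
AWC = (0.4 - 0.17) * 129 * 10
AWC = 0.2300 * 129 * 10

296.7000 mm


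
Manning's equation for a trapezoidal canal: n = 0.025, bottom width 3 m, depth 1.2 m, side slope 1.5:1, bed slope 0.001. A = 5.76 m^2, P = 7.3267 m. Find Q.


R = A/P = 5.76/7.3267 = 0.786166
Q = (1/0.025) * 5.76 * 0.786166^(2/3) * 0.001^0.5

6.2062 m^3/s


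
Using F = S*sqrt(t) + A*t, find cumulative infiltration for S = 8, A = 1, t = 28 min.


F = S*sqrt(t) + A*t
F = 8*sqrt(28) + 1*28
F = 8*5.291503 + 28

70.3320 mm


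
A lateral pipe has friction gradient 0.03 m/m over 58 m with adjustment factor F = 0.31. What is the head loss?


hf = J * L * F = 0.03 * 58 * 0.31 = 0.5394 m

0.5394 m


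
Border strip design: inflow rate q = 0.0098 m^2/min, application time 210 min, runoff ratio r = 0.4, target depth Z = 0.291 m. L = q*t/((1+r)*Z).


L = q*t/((1+r)*Z)
L = 0.0098*210/((1+0.4)*0.291)
L = 2.058/0.4074

5.0515 m


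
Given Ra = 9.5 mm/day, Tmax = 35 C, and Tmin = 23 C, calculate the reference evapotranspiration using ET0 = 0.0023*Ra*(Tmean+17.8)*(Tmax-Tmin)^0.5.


Tmean = (Tmax + Tmin)/2 = (35 + 23)/2 = 29.0
ET0 = 0.0023 * 9.5 * (29.0 + 17.8) * sqrt(35 - 23)
ET0 = 0.0023 * 9.5 * 46.8 * 3.464102

3.5423 mm/day


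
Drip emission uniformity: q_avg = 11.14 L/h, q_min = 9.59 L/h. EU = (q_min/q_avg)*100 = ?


EU = (q_min/q_avg)*100 = (9.59/11.14)*100 = 86.0862%

86.0862 %


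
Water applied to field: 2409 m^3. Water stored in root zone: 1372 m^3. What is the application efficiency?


Ea = V_root / V_field * 100 = 1372 / 2409 * 100 = 56.9531%

56.9531 %


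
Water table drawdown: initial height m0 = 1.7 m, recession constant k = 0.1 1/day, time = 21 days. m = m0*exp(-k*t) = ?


m = m0 * exp(-k*t)
m = 1.7 * exp(-0.1 * 21)
m = 1.7 * exp(-2.1000)

0.2082 m


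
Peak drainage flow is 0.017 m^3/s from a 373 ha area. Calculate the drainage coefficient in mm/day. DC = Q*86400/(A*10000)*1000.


DC = Q * 86400 / (A * 10000) * 1000
DC = 0.017 * 86400 / (373 * 10000) * 1000
DC = 1468800.0000 / 3730000

0.3938 mm/day


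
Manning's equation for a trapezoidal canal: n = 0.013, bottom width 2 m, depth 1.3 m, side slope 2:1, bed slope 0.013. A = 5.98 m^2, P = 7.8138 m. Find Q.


R = A/P = 5.98/7.8138 = 0.765313
Q = (1/0.013) * 5.98 * 0.765313^(2/3) * 0.013^0.5

43.8823 m^3/s


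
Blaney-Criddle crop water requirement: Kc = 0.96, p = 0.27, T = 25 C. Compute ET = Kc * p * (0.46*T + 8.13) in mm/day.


ET = Kc * p * (0.46*T + 8.13)
ET = 0.96 * 0.27 * (0.46*25 + 8.13)
ET = 0.96 * 0.27 * 19.6300

5.0881 mm/day


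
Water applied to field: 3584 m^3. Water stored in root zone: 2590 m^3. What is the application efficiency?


Ea = V_root / V_field * 100 = 2590 / 3584 * 100 = 72.2656%

72.2656 %


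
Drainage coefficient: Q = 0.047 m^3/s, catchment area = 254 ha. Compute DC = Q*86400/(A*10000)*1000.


DC = Q * 86400 / (A * 10000) * 1000
DC = 0.047 * 86400 / (254 * 10000) * 1000
DC = 4060800.0000 / 2540000

1.5987 mm/day


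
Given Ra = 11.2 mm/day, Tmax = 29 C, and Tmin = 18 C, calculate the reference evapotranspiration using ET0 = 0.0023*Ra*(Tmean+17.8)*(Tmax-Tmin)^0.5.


Tmean = (Tmax + Tmin)/2 = (29 + 18)/2 = 23.5
ET0 = 0.0023 * 11.2 * (23.5 + 17.8) * sqrt(29 - 18)
ET0 = 0.0023 * 11.2 * 41.3 * 3.316625

3.5285 mm/day


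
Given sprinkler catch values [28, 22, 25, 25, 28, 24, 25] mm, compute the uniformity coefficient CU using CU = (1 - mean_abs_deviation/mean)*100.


mean = 25.285714 mm
MAD = 1.551020 mm
CU = (1 - 1.551020/25.285714)*100

93.8660 %


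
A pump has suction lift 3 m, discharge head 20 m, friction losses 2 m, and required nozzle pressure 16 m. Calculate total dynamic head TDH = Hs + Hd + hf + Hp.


TDH = Hs + Hd + hf + Hp = 3 + 20 + 2 + 16 = 41

41 m


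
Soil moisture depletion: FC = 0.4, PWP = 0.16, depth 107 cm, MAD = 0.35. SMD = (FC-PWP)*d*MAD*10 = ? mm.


SMD = (FC - PWP) * d * MAD * 10
SMD = (0.4 - 0.16) * 107 * 0.35 * 10
SMD = 0.2400 * 107 * 0.35 * 10

89.8800 mm


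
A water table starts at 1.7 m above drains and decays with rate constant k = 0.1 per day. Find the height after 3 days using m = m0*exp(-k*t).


m = m0 * exp(-k*t)
m = 1.7 * exp(-0.1 * 3)
m = 1.7 * exp(-0.3000)

1.2594 m


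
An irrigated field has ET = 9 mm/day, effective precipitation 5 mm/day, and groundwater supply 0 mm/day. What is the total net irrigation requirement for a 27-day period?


Daily deficit = ET - Pe - GW = 9 - 5 - 0 = 4 mm/day
NIR = 4 * 27 = 108 mm

108.0000 mm


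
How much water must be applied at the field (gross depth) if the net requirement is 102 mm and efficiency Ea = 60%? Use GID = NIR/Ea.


Ea = 60% = 0.6
GID = NIR / Ea = 102 / 0.6 = 170.0000 mm

170.0000 mm


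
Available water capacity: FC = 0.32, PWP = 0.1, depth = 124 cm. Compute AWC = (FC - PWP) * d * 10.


AWC = (FC - PWP) * d * 10
AWC = (0.32 - 0.1) * 124 * 10
AWC = 0.2200 * 124 * 10

272.8000 mm


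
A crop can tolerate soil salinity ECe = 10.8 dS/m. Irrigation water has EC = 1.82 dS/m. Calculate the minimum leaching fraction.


LR = ECiw / (5*ECe - ECiw)
LR = 1.82 / (5*10.8 - 1.82)
LR = 1.82 / 52.1800

0.0349


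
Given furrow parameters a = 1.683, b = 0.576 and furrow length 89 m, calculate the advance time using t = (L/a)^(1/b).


t = (L/a)^(1/b)
t = (89/1.683)^(1/0.576)
t = 52.881759^(1/0.576)

981.4101 min


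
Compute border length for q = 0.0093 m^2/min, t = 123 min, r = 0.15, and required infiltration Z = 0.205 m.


L = q*t/((1+r)*Z)
L = 0.0093*123/((1+0.15)*0.205)
L = 1.1439/0.23575

4.8522 m


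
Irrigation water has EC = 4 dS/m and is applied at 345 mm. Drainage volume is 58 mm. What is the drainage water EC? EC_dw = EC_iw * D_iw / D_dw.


EC_dw = EC_iw * D_iw / D_dw
EC_dw = 4 * 345 / 58
EC_dw = 1380 / 58

23.7931 dS/m


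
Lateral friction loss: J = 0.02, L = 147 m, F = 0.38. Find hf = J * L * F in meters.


hf = J * L * F = 0.02 * 147 * 0.38 = 1.1172 m

1.1172 m


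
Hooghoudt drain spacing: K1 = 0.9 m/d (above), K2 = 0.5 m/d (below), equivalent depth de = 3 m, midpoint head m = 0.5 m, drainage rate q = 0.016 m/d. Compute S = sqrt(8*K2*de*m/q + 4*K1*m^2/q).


S^2 = 8*K2*de*m/q + 4*K1*m^2/q
S^2 = 8*0.5*3*0.5/0.016 + 4*0.9*0.5^2/0.016
S = sqrt(431.2500)

20.7666 m


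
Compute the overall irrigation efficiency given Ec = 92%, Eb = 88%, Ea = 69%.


Ec = 0.92, Eb = 0.88, Ea = 0.69
E = 0.92 * 0.88 * 0.69 * 100 = 55.8624%

55.8624 %


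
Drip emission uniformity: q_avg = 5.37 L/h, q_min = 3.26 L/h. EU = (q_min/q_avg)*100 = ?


EU = (q_min/q_avg)*100 = (3.26/5.37)*100 = 60.7076%

60.7076 %


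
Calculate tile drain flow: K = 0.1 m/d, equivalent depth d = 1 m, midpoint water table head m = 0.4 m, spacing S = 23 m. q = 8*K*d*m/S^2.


q = 8*K*d*m/S^2
q = 8*0.1*1*0.4/23^2
q = 0.3200 / 529

6.0491e-04 m/d


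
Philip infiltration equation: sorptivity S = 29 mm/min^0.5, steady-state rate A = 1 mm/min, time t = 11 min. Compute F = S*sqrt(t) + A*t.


F = S*sqrt(t) + A*t
F = 29*sqrt(11) + 1*11
F = 29*3.316625 + 11

107.1821 mm


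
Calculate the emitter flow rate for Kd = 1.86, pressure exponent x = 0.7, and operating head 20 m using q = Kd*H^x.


q = Kd * H^x = 1.86 * 20^0.7 = 1.86 * 8.141811

15.1438 L/h


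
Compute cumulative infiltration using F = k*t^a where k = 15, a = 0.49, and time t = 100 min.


F = k * t^a = 15 * 100^0.49
F = 15 * 9.549926

143.2489 mm


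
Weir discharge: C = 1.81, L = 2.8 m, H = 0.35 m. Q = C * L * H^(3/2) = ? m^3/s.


Q = C * L * H^(3/2) = 1.81 * 2.8 * 0.35^1.5 = 1.81 * 2.8 * 0.207063

1.0494 m^3/s


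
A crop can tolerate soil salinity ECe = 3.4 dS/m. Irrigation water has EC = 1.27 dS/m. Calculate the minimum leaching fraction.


LR = ECiw / (5*ECe - ECiw)
LR = 1.27 / (5*3.4 - 1.27)
LR = 1.27 / 15.7300

0.0807


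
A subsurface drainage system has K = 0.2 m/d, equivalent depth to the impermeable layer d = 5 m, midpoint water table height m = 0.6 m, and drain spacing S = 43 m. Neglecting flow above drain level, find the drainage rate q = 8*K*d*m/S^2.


q = 8*K*d*m/S^2
q = 8*0.2*5*0.6/43^2
q = 4.8000 / 1849

0.0026 m/d


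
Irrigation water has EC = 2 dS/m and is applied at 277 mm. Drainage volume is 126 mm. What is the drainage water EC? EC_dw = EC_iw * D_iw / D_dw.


EC_dw = EC_iw * D_iw / D_dw
EC_dw = 2 * 277 / 126
EC_dw = 554 / 126

4.3968 dS/m


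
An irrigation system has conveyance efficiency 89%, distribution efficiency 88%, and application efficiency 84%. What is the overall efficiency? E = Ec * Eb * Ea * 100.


Ec = 0.89, Eb = 0.88, Ea = 0.84
E = 0.89 * 0.88 * 0.84 * 100 = 65.7888%

65.7888 %


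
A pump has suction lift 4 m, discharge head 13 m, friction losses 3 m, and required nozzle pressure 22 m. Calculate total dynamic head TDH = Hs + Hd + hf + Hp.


TDH = Hs + Hd + hf + Hp = 4 + 13 + 3 + 22 = 42

42 m


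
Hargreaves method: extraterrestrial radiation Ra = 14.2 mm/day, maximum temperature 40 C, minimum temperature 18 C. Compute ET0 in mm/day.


Tmean = (Tmax + Tmin)/2 = (40 + 18)/2 = 29.0
ET0 = 0.0023 * 14.2 * (29.0 + 17.8) * sqrt(40 - 18)
ET0 = 0.0023 * 14.2 * 46.8 * 4.690416

7.1692 mm/day


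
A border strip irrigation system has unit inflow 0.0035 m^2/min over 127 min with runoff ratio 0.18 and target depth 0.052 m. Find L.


L = q*t/((1+r)*Z)
L = 0.0035*127/((1+0.18)*0.052)
L = 0.4445/0.06136

7.2441 m


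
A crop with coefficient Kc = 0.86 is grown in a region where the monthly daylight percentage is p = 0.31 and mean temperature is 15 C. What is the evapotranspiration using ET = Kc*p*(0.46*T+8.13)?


ET = Kc * p * (0.46*T + 8.13)
ET = 0.86 * 0.31 * (0.46*15 + 8.13)
ET = 0.86 * 0.31 * 15.0300

4.0070 mm/day


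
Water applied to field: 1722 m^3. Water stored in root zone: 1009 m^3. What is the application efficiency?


Ea = V_root / V_field * 100 = 1009 / 1722 * 100 = 58.5947%

58.5947 %


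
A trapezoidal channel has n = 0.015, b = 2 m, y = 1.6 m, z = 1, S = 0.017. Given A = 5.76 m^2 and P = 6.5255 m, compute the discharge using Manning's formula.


R = A/P = 5.76/6.5255 = 0.882691
Q = (1/0.015) * 5.76 * 0.882691^(2/3) * 0.017^0.5

46.0711 m^3/s


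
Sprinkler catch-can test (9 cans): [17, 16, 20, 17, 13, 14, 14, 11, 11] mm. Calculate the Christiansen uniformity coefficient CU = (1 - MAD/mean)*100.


mean = 14.777778 mm
MAD = 2.419753 mm
CU = (1 - 2.419753/14.777778)*100

83.6257 %


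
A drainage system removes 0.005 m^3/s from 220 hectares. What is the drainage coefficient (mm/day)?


DC = Q * 86400 / (A * 10000) * 1000
DC = 0.005 * 86400 / (220 * 10000) * 1000
DC = 432000.0000 / 2200000

0.1964 mm/day


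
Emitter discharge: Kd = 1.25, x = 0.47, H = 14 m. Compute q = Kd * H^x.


q = Kd * H^x = 1.25 * 14^0.47 = 1.25 * 3.456847

4.3211 L/h


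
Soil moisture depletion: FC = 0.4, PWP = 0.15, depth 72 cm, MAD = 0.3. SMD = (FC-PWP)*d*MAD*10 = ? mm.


SMD = (FC - PWP) * d * MAD * 10
SMD = (0.4 - 0.15) * 72 * 0.3 * 10
SMD = 0.2500 * 72 * 0.3 * 10

54.0000 mm


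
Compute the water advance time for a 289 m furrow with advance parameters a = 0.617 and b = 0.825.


t = (L/a)^(1/b)
t = (289/0.617)^(1/0.825)
t = 468.395462^(1/0.825)

1726.2603 min


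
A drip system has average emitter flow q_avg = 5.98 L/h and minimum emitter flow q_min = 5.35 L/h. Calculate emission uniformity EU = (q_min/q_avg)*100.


EU = (q_min/q_avg)*100 = (5.35/5.98)*100 = 89.4649%

89.4649 %


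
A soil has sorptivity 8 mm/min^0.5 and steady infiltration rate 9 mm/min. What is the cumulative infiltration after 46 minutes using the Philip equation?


F = S*sqrt(t) + A*t
F = 8*sqrt(46) + 9*46
F = 8*6.782330 + 414

468.2586 mm


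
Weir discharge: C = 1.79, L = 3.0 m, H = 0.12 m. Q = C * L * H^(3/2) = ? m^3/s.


Q = C * L * H^(3/2) = 1.79 * 3.0 * 0.12^1.5 = 1.79 * 3.0 * 0.041569

0.2232 m^3/s


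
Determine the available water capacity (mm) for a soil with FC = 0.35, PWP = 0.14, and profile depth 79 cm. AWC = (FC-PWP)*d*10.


AWC = (FC - PWP) * d * 10
AWC = (0.35 - 0.14) * 79 * 10
AWC = 0.2100 * 79 * 10

165.9000 mm


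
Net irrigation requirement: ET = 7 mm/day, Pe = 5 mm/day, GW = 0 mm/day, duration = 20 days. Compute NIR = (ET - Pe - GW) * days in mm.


Daily deficit = ET - Pe - GW = 7 - 5 - 0 = 2 mm/day
NIR = 2 * 20 = 40 mm

40.0000 mm


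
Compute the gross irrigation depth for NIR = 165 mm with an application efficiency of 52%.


Ea = 52% = 0.52
GID = NIR / Ea = 165 / 0.52 = 317.3077 mm

317.3077 mm


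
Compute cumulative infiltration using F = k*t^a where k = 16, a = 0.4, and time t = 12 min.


F = k * t^a = 16 * 12^0.4
F = 16 * 2.701920

43.2307 mm


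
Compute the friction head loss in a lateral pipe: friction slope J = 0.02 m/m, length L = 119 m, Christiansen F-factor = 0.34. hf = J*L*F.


hf = J * L * F = 0.02 * 119 * 0.34 = 0.8092 m

0.8092 m


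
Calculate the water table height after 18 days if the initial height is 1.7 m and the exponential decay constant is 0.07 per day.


m = m0 * exp(-k*t)
m = 1.7 * exp(-0.07 * 18)
m = 1.7 * exp(-1.2600)

0.4822 m


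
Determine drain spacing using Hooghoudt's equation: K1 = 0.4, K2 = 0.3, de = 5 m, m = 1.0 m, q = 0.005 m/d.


S^2 = 8*K2*de*m/q + 4*K1*m^2/q
S^2 = 8*0.3*5*1.0/0.005 + 4*0.4*1.0^2/0.005
S = sqrt(2720.0000)

52.1536 m


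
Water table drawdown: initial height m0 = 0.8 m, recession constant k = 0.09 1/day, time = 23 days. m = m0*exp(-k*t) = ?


m = m0 * exp(-k*t)
m = 0.8 * exp(-0.09 * 23)
m = 0.8 * exp(-2.0700)

0.1009 m


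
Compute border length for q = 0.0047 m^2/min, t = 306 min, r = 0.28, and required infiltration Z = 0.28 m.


L = q*t/((1+r)*Z)
L = 0.0047*306/((1+0.28)*0.28)
L = 1.4382/0.3584

4.0128 m


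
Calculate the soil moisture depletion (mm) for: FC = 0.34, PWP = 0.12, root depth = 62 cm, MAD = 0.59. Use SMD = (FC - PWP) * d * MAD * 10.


SMD = (FC - PWP) * d * MAD * 10
SMD = (0.34 - 0.12) * 62 * 0.59 * 10
SMD = 0.2200 * 62 * 0.59 * 10

80.4760 mm


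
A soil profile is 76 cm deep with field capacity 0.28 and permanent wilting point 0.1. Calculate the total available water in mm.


AWC = (FC - PWP) * d * 10
AWC = (0.28 - 0.1) * 76 * 10
AWC = 0.1800 * 76 * 10

136.8000 mm


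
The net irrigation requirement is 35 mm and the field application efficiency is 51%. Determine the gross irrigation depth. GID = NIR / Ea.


Ea = 51% = 0.51
GID = NIR / Ea = 35 / 0.51 = 68.6275 mm

68.6275 mm


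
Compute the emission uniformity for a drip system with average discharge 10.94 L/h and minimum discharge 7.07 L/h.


EU = (q_min/q_avg)*100 = (7.07/10.94)*100 = 64.6252%

64.6252 %


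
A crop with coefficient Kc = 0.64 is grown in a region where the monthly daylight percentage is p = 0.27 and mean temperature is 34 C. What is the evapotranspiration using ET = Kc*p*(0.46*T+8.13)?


ET = Kc * p * (0.46*T + 8.13)
ET = 0.64 * 0.27 * (0.46*34 + 8.13)
ET = 0.64 * 0.27 * 23.7700

4.1075 mm/day


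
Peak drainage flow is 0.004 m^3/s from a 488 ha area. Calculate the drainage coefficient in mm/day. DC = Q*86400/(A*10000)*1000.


DC = Q * 86400 / (A * 10000) * 1000
DC = 0.004 * 86400 / (488 * 10000) * 1000
DC = 345600.0000 / 4880000

0.0708 mm/day


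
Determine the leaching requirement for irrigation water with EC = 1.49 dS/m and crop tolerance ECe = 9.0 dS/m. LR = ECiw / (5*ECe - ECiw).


LR = ECiw / (5*ECe - ECiw)
LR = 1.49 / (5*9.0 - 1.49)
LR = 1.49 / 43.5100

0.0342


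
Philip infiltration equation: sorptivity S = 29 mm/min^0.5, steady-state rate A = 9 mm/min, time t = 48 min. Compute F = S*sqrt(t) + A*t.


F = S*sqrt(t) + A*t
F = 29*sqrt(48) + 9*48
F = 29*6.928203 + 432

632.9179 mm


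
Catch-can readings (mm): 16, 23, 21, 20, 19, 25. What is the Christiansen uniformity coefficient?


mean = 20.666667 mm
MAD = 2.333333 mm
CU = (1 - 2.333333/20.666667)*100

88.7097 %


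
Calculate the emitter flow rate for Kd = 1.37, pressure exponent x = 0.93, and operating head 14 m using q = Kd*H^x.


q = Kd * H^x = 1.37 * 14^0.93 = 1.37 * 11.638555

15.9448 L/h


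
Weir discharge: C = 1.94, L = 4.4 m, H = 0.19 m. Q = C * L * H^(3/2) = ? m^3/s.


Q = C * L * H^(3/2) = 1.94 * 4.4 * 0.19^1.5 = 1.94 * 4.4 * 0.082819

0.7069 m^3/s


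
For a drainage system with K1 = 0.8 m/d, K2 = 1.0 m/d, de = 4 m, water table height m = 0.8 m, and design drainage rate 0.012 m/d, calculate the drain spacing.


S^2 = 8*K2*de*m/q + 4*K1*m^2/q
S^2 = 8*1.0*4*0.8/0.012 + 4*0.8*0.8^2/0.012
S = sqrt(2304.0000)

48.0000 m


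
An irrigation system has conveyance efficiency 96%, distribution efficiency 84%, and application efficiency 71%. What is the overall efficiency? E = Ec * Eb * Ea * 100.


Ec = 0.96, Eb = 0.84, Ea = 0.71
E = 0.96 * 0.84 * 0.71 * 100 = 57.2544%

57.2544 %


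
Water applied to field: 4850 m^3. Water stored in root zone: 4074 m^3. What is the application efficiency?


Ea = V_root / V_field * 100 = 4074 / 4850 * 100 = 84.0000%

84.0000 %


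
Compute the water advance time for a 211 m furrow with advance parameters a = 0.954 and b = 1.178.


t = (L/a)^(1/b)
t = (211/0.954)^(1/1.178)
t = 221.174004^(1/1.178)

97.8220 min


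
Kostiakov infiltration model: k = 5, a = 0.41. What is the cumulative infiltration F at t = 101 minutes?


F = k * t^a = 5 * 101^0.41
F = 5 * 6.633943

33.1697 mm


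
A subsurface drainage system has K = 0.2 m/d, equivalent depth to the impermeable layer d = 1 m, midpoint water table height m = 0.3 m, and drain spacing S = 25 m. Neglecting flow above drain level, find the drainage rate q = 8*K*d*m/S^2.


q = 8*K*d*m/S^2
q = 8*0.2*1*0.3/25^2
q = 0.4800 / 625

7.6800e-04 m/d


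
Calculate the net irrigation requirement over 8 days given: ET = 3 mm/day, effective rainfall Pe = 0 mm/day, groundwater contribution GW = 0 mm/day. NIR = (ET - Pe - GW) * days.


Daily deficit = ET - Pe - GW = 3 - 0 - 0 = 3 mm/day
NIR = 3 * 8 = 24 mm

24.0000 mm


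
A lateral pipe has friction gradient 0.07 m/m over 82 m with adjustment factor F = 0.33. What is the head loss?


hf = J * L * F = 0.07 * 82 * 0.33 = 1.8942 m

1.8942 m


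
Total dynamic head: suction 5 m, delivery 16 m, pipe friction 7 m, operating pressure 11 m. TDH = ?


TDH = Hs + Hd + hf + Hp = 5 + 16 + 7 + 11 = 39

39 m


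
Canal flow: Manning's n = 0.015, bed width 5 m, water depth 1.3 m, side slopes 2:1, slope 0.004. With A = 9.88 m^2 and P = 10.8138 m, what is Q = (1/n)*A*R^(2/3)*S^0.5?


R = A/P = 9.88/10.8138 = 0.913647
Q = (1/0.015) * 9.88 * 0.913647^(2/3) * 0.004^0.5

39.2236 m^3/s


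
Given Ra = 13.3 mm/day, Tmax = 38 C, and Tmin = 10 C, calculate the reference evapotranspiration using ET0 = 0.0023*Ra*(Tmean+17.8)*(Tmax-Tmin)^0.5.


Tmean = (Tmax + Tmin)/2 = (38 + 10)/2 = 24.0
ET0 = 0.0023 * 13.3 * (24.0 + 17.8) * sqrt(38 - 10)
ET0 = 0.0023 * 13.3 * 41.8 * 5.291503

6.7660 mm/day


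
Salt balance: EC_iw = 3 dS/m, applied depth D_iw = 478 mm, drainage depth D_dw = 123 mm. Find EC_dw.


EC_dw = EC_iw * D_iw / D_dw
EC_dw = 3 * 478 / 123
EC_dw = 1434 / 123

11.6585 dS/m


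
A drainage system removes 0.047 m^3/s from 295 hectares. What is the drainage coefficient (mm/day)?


DC = Q * 86400 / (A * 10000) * 1000
DC = 0.047 * 86400 / (295 * 10000) * 1000
DC = 4060800.0000 / 2950000

1.3765 mm/day


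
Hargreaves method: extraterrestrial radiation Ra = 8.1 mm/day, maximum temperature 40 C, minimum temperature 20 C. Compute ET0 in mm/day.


Tmean = (Tmax + Tmin)/2 = (40 + 20)/2 = 30.0
ET0 = 0.0023 * 8.1 * (30.0 + 17.8) * sqrt(40 - 20)
ET0 = 0.0023 * 8.1 * 47.8 * 4.472136

3.9825 mm/day


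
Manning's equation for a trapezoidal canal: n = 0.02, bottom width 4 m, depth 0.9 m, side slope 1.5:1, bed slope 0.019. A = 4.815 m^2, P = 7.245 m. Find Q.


R = A/P = 4.815/7.245 = 0.664596
Q = (1/0.02) * 4.815 * 0.664596^(2/3) * 0.019^0.5

25.2725 m^3/s


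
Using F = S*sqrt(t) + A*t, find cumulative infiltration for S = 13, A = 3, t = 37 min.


F = S*sqrt(t) + A*t
F = 13*sqrt(37) + 3*37
F = 13*6.082763 + 111

190.0759 mm


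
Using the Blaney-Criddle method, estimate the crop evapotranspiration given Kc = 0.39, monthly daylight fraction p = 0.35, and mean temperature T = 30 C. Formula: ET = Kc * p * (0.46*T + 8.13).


ET = Kc * p * (0.46*T + 8.13)
ET = 0.39 * 0.35 * (0.46*30 + 8.13)
ET = 0.39 * 0.35 * 21.9300

2.9934 mm/day


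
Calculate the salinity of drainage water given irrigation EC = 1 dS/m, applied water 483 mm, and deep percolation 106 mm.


EC_dw = EC_iw * D_iw / D_dw
EC_dw = 1 * 483 / 106
EC_dw = 483 / 106

4.5566 dS/m


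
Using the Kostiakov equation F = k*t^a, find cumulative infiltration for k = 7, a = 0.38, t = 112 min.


F = k * t^a = 7 * 112^0.38
F = 7 * 6.007625

42.0534 mm


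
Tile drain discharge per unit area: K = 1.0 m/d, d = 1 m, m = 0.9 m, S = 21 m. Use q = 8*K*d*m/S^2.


q = 8*K*d*m/S^2
q = 8*1.0*1*0.9/21^2
q = 7.2000 / 441

0.0163 m/d


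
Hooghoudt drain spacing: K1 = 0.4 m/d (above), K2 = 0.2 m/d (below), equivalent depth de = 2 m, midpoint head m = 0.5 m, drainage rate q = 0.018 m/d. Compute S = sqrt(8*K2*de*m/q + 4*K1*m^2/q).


S^2 = 8*K2*de*m/q + 4*K1*m^2/q
S^2 = 8*0.2*2*0.5/0.018 + 4*0.4*0.5^2/0.018
S = sqrt(111.1111)

10.5409 m


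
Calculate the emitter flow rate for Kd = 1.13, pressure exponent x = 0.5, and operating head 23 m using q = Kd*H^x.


q = Kd * H^x = 1.13 * 23^0.5 = 1.13 * 4.795832

5.4193 L/h


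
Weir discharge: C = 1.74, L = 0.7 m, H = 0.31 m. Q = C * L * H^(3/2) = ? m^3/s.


Q = C * L * H^(3/2) = 1.74 * 0.7 * 0.31^1.5 = 1.74 * 0.7 * 0.172601

0.2102 m^3/s


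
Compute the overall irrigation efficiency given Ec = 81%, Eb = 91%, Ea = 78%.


Ec = 0.81, Eb = 0.91, Ea = 0.78
E = 0.81 * 0.91 * 0.78 * 100 = 57.4938%

57.4938 %


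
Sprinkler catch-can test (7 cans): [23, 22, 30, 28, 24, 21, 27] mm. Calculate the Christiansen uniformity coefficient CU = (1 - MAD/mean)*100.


mean = 25.000000 mm
MAD = 2.857143 mm
CU = (1 - 2.857143/25.000000)*100

88.5714 %


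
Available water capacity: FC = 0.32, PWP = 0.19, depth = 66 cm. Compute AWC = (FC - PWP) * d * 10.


AWC = (FC - PWP) * d * 10
AWC = (0.32 - 0.19) * 66 * 10
AWC = 0.1300 * 66 * 10

85.8000 mm


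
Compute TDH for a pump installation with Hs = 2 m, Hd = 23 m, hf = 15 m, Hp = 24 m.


TDH = Hs + Hd + hf + Hp = 2 + 23 + 15 + 24 = 64

64 m


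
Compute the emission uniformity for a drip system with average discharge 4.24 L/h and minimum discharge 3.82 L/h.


EU = (q_min/q_avg)*100 = (3.82/4.24)*100 = 90.0943%

90.0943 %


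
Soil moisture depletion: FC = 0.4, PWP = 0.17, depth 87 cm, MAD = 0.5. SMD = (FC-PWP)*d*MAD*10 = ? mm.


SMD = (FC - PWP) * d * MAD * 10
SMD = (0.4 - 0.17) * 87 * 0.5 * 10
SMD = 0.2300 * 87 * 0.5 * 10

100.0500 mm


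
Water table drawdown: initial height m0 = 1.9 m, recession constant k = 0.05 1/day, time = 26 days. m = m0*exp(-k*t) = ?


m = m0 * exp(-k*t)
m = 1.9 * exp(-0.05 * 26)
m = 1.9 * exp(-1.3000)

0.5178 m


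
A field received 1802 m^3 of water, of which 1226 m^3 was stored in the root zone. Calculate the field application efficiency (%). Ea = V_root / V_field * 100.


Ea = V_root / V_field * 100 = 1226 / 1802 * 100 = 68.0355%

68.0355 %


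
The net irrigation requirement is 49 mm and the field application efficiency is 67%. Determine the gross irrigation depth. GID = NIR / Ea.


Ea = 67% = 0.67
GID = NIR / Ea = 49 / 0.67 = 73.1343 mm

73.1343 mm


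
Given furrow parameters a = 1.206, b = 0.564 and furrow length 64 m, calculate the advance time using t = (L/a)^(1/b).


t = (L/a)^(1/b)
t = (64/1.206)^(1/0.564)
t = 53.067993^(1/0.564)

1143.4415 min


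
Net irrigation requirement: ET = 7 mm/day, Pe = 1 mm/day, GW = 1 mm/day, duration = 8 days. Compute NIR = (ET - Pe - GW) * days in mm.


Daily deficit = ET - Pe - GW = 7 - 1 - 1 = 5 mm/day
NIR = 5 * 8 = 40 mm

40.0000 mm


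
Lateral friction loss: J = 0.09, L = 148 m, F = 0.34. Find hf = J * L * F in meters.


hf = J * L * F = 0.09 * 148 * 0.34 = 4.5288 m

4.5288 m


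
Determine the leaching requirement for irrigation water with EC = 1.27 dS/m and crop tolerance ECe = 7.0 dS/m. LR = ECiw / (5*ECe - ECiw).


LR = ECiw / (5*ECe - ECiw)
LR = 1.27 / (5*7.0 - 1.27)
LR = 1.27 / 33.7300

0.0377


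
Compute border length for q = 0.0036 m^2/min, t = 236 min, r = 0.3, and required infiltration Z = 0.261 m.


L = q*t/((1+r)*Z)
L = 0.0036*236/((1+0.3)*0.261)
L = 0.8496/0.3393

2.5040 m


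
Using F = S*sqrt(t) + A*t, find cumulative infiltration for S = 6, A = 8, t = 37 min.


F = S*sqrt(t) + A*t
F = 6*sqrt(37) + 8*37
F = 6*6.082763 + 296

332.4966 mm


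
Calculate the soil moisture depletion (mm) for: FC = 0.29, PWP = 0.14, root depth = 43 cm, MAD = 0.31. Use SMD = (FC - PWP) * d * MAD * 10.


SMD = (FC - PWP) * d * MAD * 10
SMD = (0.29 - 0.14) * 43 * 0.31 * 10
SMD = 0.1500 * 43 * 0.31 * 10

19.9950 mm


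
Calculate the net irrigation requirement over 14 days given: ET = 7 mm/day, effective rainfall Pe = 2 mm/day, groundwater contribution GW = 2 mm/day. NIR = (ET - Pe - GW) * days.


Daily deficit = ET - Pe - GW = 7 - 2 - 2 = 3 mm/day
NIR = 3 * 14 = 42 mm

42.0000 mm


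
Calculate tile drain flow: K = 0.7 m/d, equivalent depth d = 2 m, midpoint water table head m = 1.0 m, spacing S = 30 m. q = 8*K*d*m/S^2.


q = 8*K*d*m/S^2
q = 8*0.7*2*1.0/30^2
q = 11.2000 / 900

0.0124 m/d


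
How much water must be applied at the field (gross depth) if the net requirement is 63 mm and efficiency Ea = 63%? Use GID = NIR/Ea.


Ea = 63% = 0.63
GID = NIR / Ea = 63 / 0.63 = 100.0000 mm

100.0000 mm


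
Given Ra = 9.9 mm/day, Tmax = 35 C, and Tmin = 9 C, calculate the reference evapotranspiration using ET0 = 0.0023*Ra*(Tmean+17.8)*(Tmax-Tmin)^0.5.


Tmean = (Tmax + Tmin)/2 = (35 + 9)/2 = 22.0
ET0 = 0.0023 * 9.9 * (22.0 + 17.8) * sqrt(35 - 9)
ET0 = 0.0023 * 9.9 * 39.8 * 5.099020

4.6210 mm/day


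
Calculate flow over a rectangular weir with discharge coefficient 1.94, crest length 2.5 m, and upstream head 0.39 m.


Q = C * L * H^(3/2) = 1.94 * 2.5 * 0.39^1.5 = 1.94 * 2.5 * 0.243555

1.1812 m^3/s


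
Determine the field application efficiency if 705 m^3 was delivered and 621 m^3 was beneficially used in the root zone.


Ea = V_root / V_field * 100 = 621 / 705 * 100 = 88.0851%

88.0851 %


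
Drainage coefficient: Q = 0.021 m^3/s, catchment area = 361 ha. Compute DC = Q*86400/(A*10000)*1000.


DC = Q * 86400 / (A * 10000) * 1000
DC = 0.021 * 86400 / (361 * 10000) * 1000
DC = 1814400.0000 / 3610000

0.5026 mm/day


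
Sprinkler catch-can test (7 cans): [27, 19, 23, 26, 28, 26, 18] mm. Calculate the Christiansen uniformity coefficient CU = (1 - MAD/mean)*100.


mean = 23.857143 mm
MAD = 3.306122 mm
CU = (1 - 3.306122/23.857143)*100

86.1420 %


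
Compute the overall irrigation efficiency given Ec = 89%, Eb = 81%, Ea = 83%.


Ec = 0.89, Eb = 0.81, Ea = 0.83
E = 0.89 * 0.81 * 0.83 * 100 = 59.8347%

59.8347 %


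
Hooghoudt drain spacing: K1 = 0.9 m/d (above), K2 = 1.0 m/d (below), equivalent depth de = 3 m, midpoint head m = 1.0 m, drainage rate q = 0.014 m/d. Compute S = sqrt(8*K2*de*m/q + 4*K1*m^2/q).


S^2 = 8*K2*de*m/q + 4*K1*m^2/q
S^2 = 8*1.0*3*1.0/0.014 + 4*0.9*1.0^2/0.014
S = sqrt(1971.4286)

44.4008 m


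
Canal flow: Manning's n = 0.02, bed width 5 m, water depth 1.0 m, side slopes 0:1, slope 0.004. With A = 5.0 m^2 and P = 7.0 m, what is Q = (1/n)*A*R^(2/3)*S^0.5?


R = A/P = 5.0/7.0 = 0.714286
Q = (1/0.02) * 5.0 * 0.714286^(2/3) * 0.004^0.5

12.6343 m^3/s


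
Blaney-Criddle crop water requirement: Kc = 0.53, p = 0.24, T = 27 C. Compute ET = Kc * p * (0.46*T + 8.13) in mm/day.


ET = Kc * p * (0.46*T + 8.13)
ET = 0.53 * 0.24 * (0.46*27 + 8.13)
ET = 0.53 * 0.24 * 20.5500

2.6140 mm/day


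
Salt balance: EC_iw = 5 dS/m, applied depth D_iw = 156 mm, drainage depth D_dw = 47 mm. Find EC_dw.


EC_dw = EC_iw * D_iw / D_dw
EC_dw = 5 * 156 / 47
EC_dw = 780 / 47

16.5957 dS/m


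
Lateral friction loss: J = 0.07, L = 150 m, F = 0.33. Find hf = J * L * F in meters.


hf = J * L * F = 0.07 * 150 * 0.33 = 3.4650 m

3.4650 m


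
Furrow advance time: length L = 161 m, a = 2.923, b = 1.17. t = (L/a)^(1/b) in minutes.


t = (L/a)^(1/b)
t = (161/2.923)^(1/1.17)
t = 55.080397^(1/1.17)

30.7632 min


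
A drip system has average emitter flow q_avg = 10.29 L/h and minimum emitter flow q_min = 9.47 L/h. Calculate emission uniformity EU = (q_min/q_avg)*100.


EU = (q_min/q_avg)*100 = (9.47/10.29)*100 = 92.0311%

92.0311 %


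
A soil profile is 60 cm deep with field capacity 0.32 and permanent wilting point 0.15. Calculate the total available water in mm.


AWC = (FC - PWP) * d * 10
AWC = (0.32 - 0.15) * 60 * 10
AWC = 0.1700 * 60 * 10

102.0000 mm


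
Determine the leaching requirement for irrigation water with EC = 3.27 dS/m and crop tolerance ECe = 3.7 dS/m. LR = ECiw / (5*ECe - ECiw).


LR = ECiw / (5*ECe - ECiw)
LR = 3.27 / (5*3.7 - 3.27)
LR = 3.27 / 15.2300

0.2147


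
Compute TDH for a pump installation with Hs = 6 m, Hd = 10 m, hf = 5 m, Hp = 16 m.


TDH = Hs + Hd + hf + Hp = 6 + 10 + 5 + 16 = 37

37 m


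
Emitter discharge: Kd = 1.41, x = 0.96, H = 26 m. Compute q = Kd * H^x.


q = Kd * H^x = 1.41 * 26^0.96 = 1.41 * 22.823088

32.1806 L/h


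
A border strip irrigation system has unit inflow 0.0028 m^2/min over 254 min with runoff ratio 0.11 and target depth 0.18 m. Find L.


L = q*t/((1+r)*Z)
L = 0.0028*254/((1+0.11)*0.18)
L = 0.7112/0.1998

3.5596 m


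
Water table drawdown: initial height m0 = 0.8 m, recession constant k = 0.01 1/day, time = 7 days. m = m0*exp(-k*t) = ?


m = m0 * exp(-k*t)
m = 0.8 * exp(-0.01 * 7)
m = 0.8 * exp(-0.0700)

0.7459 m


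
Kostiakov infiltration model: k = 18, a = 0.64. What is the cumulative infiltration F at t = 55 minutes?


F = k * t^a = 18 * 55^0.64
F = 18 * 12.996671

233.9401 mm


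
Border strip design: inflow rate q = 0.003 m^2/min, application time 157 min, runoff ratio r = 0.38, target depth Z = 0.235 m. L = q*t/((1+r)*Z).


L = q*t/((1+r)*Z)
L = 0.003*157/((1+0.38)*0.235)
L = 0.471/0.3243

1.4524 m
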